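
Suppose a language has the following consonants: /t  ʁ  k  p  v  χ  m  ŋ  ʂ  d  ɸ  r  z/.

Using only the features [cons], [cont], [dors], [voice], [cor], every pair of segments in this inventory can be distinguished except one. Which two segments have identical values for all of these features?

r, z

Both /r/ and /z/ are [+consonantal], [+continuant], [-dorsal], [+voice], [+coronal]. Since the list omits [sonorant] and [strident] — which do distinguish the alveolar trill from the voiced alveolar fricative — this pair collapses; all other pairs remain distinct.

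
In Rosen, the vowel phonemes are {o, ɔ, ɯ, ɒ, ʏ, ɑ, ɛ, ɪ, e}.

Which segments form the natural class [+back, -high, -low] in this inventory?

Eliminate segments failing any feature: /ɯ/ is [+high]; /ɒ, ɑ/ are [+low]; /ʏ, ɛ, ɪ, e/ are [-back]. The remaining /o, ɔ/ satisfy [+back], [-high], [-low].

o, ɔ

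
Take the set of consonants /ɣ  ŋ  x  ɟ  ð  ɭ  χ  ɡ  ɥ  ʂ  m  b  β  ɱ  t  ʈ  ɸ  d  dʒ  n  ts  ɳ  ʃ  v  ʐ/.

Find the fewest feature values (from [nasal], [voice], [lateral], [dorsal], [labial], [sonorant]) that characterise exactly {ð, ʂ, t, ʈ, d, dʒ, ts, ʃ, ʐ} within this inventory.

Every target segment is [−sonorant], [−labial], [−dorsal]; each remaining inventory member fails at least one of these. Each conjunct is needed — [−labial, −dorsal] alone would also admit /ɭ, n, ɳ/; [−sonorant, −dorsal] alone would also admit /b, β, ɸ, v/; [−sonorant, −labial] alone would also admit /ɣ, x, ɟ, χ, …/ — and no other combination of two listed features has exactly this extension, so three is the minimum.

[−sonorant, −labial, −dorsal]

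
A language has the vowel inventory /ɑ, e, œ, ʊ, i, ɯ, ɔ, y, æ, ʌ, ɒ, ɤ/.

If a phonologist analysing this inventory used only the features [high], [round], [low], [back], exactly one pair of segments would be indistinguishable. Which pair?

/ɤ/ (mid back unrounded tense vowel) and /ʌ/ (mid back unrounded lax vowel) are both [-high], [-round], [-low], [+back], so none of the listed features separates them. (They do differ in [tense], which is not among the given features.) Every other pair in the inventory differs on at least one listed feature.

ɤ, ʌ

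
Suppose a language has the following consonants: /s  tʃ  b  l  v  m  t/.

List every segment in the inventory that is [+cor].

The [+coronal] segments here are /s, tʃ, l, t/; the remaining /b, v, m/ are [−coronal].

s, tʃ, l, t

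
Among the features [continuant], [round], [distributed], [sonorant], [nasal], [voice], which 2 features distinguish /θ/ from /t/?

/θ/ is the voiceless dental fricative and /t/ is the voiceless alveolar stop. Both are [-round], [-sonorant], [-nasal], [-voice]. /θ/ is [+continuant] while /t/ is [-continuant]; /θ/ is [+distributed] while /t/ is [-distributed], so the distinguishing features are [continuant], [distributed].

[continuant], [distributed]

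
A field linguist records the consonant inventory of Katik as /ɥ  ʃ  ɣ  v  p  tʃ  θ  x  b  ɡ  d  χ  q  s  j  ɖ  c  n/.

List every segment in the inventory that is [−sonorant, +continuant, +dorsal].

ɣ, x, χ

First, the [−sonorant] segments are /ʃ, ɣ, v, p, tʃ, θ, x, b, ɡ, d, χ, q, s, ɖ, c/.
Within that set, [+continuant] gives /ʃ, ɣ, v, θ, x, χ, s/.
Intersecting with [+dorsal] leaves /ɣ, x, χ/.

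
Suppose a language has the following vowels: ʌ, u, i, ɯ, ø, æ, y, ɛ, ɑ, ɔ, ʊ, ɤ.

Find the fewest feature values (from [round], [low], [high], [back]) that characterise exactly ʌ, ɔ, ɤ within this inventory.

Every target segment is [−high], [−low], [+back]; each remaining inventory member fails at least one of these. Each conjunct is needed — [−low, +back] alone would also admit /u, ɯ, ʊ/; [−high, +back] alone would also admit /ɑ/; [−high, −low] alone would also admit /ø, ɛ/ — and no other combination of two listed features has exactly this extension, so three is the minimum.

[−high, −low, +back]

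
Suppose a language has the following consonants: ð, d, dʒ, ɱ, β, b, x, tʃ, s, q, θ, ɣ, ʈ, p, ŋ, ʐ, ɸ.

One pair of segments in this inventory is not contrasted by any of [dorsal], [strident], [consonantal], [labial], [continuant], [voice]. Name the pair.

ɱ, b

Both /ɱ/ and /b/ are [-dorsal], [-strident], [+consonantal], [+labial], [-continuant], [+voice]. Since the list omits [sonorant] and [nasal] — which do distinguish the labiodental nasal from the voiced bilabial stop — this pair collapses; all other pairs remain distinct.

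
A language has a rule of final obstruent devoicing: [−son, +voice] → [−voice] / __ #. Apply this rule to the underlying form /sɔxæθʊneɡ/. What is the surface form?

The only segment in the rule's environment that also matches [−son, +voice] is /ɡ/. Applying [−voice] turns the voiced velar stop into /k/ (voiceless velar stop), giving [sɔxæθʊnek].

[sɔxæθʊnek]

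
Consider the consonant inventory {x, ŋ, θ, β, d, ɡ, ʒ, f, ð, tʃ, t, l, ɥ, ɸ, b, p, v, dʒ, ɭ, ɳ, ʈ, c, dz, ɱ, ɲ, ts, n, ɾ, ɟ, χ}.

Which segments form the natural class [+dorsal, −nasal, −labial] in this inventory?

Eliminate segments failing any feature: /ŋ, ɲ/ are [+nasal]; /θ, β, d, ʒ, f, ð, tʃ, t, l, ɸ, b, p, v, dʒ, ɭ, ɳ, ʈ, dz, ɱ, ts, n, ɾ/ are [−dorsal]; /ɥ/ is [+labial]. The remaining /x, ɡ, c, ɟ, χ/ satisfy [+dorsal], [−nasal], [−labial].

x, ɡ, c, ɟ, χ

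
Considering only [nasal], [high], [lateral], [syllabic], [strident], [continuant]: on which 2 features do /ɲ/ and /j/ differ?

[nasal], [continuant]

The two segments share [+high], [-lateral], [-syllabic], [-strident]. The only features from the list on which they differ: /ɲ/ is [+nasal] while /j/ is [-nasal]; /ɲ/ is [-continuant] while /j/ is [+continuant].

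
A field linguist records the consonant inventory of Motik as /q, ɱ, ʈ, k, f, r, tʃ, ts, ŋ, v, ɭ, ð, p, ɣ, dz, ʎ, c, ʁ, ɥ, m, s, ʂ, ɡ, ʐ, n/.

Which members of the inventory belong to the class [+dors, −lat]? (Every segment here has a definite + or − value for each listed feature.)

The [+dorsal] segments are /q, k, ŋ, ɣ, ʎ, c, ʁ, ɥ, ɡ/.
Within that set, [−lateral] leaves /q, k, ŋ, ɣ, c, ʁ, ɥ, ɡ/.

q, k, ŋ, ɣ, c, ʁ, ɥ, ɡ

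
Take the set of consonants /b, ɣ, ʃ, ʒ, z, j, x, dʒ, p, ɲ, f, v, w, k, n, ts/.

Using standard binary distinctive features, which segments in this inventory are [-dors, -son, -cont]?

Eliminate segments failing any feature: /ɣ, j, x, ɲ, w, k/ are [+dorsal]; /ʃ, ʒ, z, f, v/ are [+continuant]; /n/ is [+sonorant]. The remaining /b, dʒ, p, ts/ satisfy [-dorsal], [-sonorant], [-continuant].

b, dʒ, p, ts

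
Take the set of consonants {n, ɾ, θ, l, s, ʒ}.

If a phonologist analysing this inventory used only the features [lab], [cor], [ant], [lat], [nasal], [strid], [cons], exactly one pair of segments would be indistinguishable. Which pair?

ɾ, θ

Both /ɾ/ and /θ/ are [−labial], [+coronal], [+anterior], [−lateral], [−nasal], [−strident], [+consonantal]. Since the list omits [sonorant] and [voice] — which do distinguish the alveolar tap from the voiceless dental fricative — this pair collapses; all other pairs remain distinct.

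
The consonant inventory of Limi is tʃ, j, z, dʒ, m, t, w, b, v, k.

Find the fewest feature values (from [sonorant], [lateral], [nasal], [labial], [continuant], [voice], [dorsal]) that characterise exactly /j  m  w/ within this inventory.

[+sonorant]

/j, m, w/ are exactly the [+sonorant] segments in the inventory, so a single feature suffices.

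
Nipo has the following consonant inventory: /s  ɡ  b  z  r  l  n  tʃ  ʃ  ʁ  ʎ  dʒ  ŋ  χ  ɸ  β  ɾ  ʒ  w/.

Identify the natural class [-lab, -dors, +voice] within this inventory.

First, the [-labial] segments are /s, ɡ, z, r, l, n, tʃ, ʃ, ʁ, ʎ, dʒ, ŋ, χ, ɾ, ʒ/.
Then [-dorsal] gives /s, z, r, l, n, tʃ, ʃ, dʒ, ɾ, ʒ/.
Of those, [+voice] leaves /z, r, l, n, dʒ, ɾ, ʒ/.

z, r, l, n, dʒ, ɾ, ʒ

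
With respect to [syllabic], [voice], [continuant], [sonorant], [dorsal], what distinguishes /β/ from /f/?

[voice]

The two segments share [-syllabic], [+continuant], [-sonorant], [-dorsal]. The only feature from the list on which they differ: /β/ is [+voice] while /f/ is [-voice].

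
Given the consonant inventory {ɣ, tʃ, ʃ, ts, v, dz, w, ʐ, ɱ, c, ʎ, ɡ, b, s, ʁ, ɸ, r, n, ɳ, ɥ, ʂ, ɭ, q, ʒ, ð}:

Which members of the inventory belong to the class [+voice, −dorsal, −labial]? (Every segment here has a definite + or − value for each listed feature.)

dz, ʐ, r, n, ɳ, ɭ, ʒ, ð

The [+voice] segments are /ɣ, v, dz, w, ʐ, ɱ, ʎ, ɡ, b, ʁ, r, n, ɳ, ɥ, ɭ, ʒ, ð/.
Intersecting with [−dorsal] gives /v, dz, ʐ, ɱ, b, r, n, ɳ, ɭ, ʒ, ð/.
Among these, [−labial] leaves /dz, ʐ, r, n, ɳ, ɭ, ʒ, ð/.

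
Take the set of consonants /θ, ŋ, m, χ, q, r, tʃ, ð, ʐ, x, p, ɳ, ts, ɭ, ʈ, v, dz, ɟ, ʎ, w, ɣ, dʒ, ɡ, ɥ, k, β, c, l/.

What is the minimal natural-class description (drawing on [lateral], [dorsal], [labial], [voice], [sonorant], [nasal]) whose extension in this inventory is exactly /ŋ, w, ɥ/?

Every target segment is [+sonorant], [-lateral], [+dorsal]; each remaining inventory member fails at least one of these. Each conjunct is needed — [-lateral, +dorsal] alone would also admit /χ, q, x, ɟ, …/; [+sonorant, +dorsal] alone would also admit /ʎ/; [+sonorant, -lateral] alone would also admit /m, r, ɳ/ — and no other combination of two listed features has exactly this extension, so three is the minimum.

[+sonorant, -lateral, +dorsal]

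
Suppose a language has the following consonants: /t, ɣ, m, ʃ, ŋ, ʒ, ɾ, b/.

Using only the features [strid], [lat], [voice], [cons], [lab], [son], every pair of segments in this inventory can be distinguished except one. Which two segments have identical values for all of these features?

Both /ɾ/ and /ŋ/ are [-strident], [-lateral], [+voice], [+consonantal], [-labial], [+sonorant]. Since the list omits [nasal], [coronal] and [dorsal] — which do distinguish the alveolar tap from the velar nasal — this pair collapses; all other pairs remain distinct.

ɾ, ŋ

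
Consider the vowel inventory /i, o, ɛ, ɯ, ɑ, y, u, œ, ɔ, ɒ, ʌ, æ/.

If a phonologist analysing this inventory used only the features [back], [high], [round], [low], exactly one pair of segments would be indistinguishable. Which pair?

o, ɔ

On the given features, /o/ and /ɔ/ have an identical profile: [+back], [-high], [+round], [-low]. No other two segments in the inventory coincide on all 4 features. (They do differ in [tense], which is not among the given features.)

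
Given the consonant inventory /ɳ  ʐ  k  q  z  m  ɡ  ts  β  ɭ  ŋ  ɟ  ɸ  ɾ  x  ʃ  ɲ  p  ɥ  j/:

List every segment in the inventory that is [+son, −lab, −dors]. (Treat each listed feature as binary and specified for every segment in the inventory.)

ɳ, ɭ, ɾ

Among the inventory, the [+sonorant] segments are /ɳ, m, ɭ, ŋ, ɾ, ɲ, ɥ, j/.
Then [−labial] gives /ɳ, ɭ, ŋ, ɾ, ɲ, j/.
Then [−dorsal] leaves /ɳ, ɭ, ɾ/.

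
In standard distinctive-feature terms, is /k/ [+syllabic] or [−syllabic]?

[−syllabic]

/k/ is the voiceless velar stop, hence [−syllabic].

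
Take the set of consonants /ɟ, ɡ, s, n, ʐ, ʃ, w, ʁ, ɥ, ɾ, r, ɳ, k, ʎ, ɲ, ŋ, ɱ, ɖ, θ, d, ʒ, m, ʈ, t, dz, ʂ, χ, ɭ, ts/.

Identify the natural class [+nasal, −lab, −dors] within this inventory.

n, ɳ

Checking each segment against [+nasal], [−labial], [−dorsal]: /n/ (alveolar nasal), /ɳ/ (retroflex nasal) satisfy every feature; every other segment in the inventory fails at least one.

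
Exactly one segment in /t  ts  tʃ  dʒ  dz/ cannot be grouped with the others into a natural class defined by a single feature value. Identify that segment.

t

The remaining segments after removing /t/ share [+delayed release]; /t/ (voiceless alveolar stop) is [−delayed release]. For every other candidate removal, the leftover set fails to share any single feature value that the removed segment lacks.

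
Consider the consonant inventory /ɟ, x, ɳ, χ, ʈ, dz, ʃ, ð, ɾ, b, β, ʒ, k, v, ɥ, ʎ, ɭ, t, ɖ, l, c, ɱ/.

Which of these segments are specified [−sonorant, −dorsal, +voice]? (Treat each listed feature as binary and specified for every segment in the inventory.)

dz, ð, b, β, ʒ, v, ɖ

The [−sonorant] segments are /ɟ, x, χ, ʈ, dz, ʃ, ð, b, β, ʒ, k, v, t, ɖ, c/.
Then [−dorsal] gives /ʈ, dz, ʃ, ð, b, β, ʒ, v, t, ɖ/.
Intersecting with [+voice] leaves /dz, ð, b, β, ʒ, v, ɖ/.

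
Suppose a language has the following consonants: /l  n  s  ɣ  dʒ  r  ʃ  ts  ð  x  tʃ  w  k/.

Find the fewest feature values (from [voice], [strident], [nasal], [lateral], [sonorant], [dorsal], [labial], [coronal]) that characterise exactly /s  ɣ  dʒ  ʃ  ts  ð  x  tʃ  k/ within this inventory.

Every target segment is [-sonorant] and no other inventory member is, so one feature is enough.

[-sonorant]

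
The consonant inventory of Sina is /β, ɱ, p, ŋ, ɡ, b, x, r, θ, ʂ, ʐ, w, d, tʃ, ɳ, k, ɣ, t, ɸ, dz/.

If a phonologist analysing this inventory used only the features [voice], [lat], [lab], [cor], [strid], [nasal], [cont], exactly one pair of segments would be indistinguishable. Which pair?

/w/ (labial-velar glide) and /β/ (voiced bilabial fricative) are both [+voice], [-lateral], [+labial], [-coronal], [-strident], [-nasal], [+continuant], so none of the listed features separates them. (They do differ in [sonorant], [round] and [dorsal], which are not among the given features.) Every other pair in the inventory differs on at least one listed feature.

w, β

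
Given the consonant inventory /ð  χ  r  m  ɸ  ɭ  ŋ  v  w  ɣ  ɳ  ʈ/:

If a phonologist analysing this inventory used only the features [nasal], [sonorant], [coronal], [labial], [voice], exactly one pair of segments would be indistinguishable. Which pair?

r, ɭ

On the given features, /r/ and /ɭ/ have an identical profile: [−nasal], [+sonorant], [+coronal], [−labial], [+voice]. No other two segments in the inventory coincide on all 5 features. (They do differ in [lateral] and [anterior], which are not among the given features.)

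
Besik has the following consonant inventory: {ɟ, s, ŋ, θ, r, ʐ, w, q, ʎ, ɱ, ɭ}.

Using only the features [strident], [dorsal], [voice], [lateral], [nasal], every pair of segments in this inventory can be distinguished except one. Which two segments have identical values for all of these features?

ɟ, w

Both /ɟ/ and /w/ are [−strident], [+dorsal], [+voice], [−lateral], [−nasal]. Since the list omits [sonorant], [continuant], [labial], [round] and [back] — which do distinguish the voiced palatal stop from the labial-velar glide — this pair collapses; all other pairs remain distinct.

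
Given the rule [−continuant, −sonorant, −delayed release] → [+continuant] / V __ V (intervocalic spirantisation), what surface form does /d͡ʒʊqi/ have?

[d͡ʒʊχi]

/q/ satisfies [−continuant, −sonorant, −delayed release] and sits in V __ V. The [+continuant] counterpart of the voiceless uvular stop is /χ/. Other segments in /d͡ʒʊqi/ either fail the structural description or are not in the environment, so the surface form is [d͡ʒʊχi].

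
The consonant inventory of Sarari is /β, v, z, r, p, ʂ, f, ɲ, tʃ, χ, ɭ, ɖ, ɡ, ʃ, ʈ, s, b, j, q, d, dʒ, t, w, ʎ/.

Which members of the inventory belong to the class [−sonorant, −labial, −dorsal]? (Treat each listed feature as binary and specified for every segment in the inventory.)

Eliminate segments failing any feature: /β, v, p, f, b/ are [+labial]; /r, ɲ, ɭ, j, w, ʎ/ are [+sonorant]; /χ, ɡ, q/ are [+dorsal]. The remaining /z, ʂ, tʃ, ɖ, ʃ, ʈ, s, d, dʒ, t/ satisfy [−sonorant], [−labial], [−dorsal].

z, ʂ, tʃ, ɖ, ʃ, ʈ, s, d, dʒ, t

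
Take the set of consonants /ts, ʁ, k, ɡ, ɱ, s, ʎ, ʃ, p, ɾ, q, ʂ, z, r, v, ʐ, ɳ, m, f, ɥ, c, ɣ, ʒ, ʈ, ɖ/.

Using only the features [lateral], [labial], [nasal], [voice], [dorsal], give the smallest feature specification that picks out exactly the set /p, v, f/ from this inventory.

/p, v, f/ are all [-nasal], [+labial], [-dorsal], and no other segment in the inventory matches all three values. Dropping any one of them over-generates: [+labial, -dorsal] alone would also admit /ɱ, m/; [-nasal, -dorsal] alone would also admit /ts, s, ʃ, ɾ, …/; [-nasal, +labial] alone would also admit /ɥ/. No other combination of two listed features picks out exactly this set either, so fewer than three features will not do.

[-nasal, +labial, -dorsal]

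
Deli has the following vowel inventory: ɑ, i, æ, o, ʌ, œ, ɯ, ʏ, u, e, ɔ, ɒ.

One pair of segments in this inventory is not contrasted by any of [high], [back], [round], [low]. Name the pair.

On the given features, /ɔ/ and /o/ have an identical profile: [-high], [+back], [+round], [-low]. No other two segments in the inventory coincide on all 4 features. (They do differ in [tense], which is not among the given features.)

ɔ, o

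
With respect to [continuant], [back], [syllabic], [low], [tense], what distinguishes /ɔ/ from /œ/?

/ɔ/ (mid back rounded lax vowel) and /œ/ (mid front rounded lax vowel) agree on [+continuant], [+syllabic], [-low], [-tense]. They differ on [back] (/ɔ/ [+], /œ/ [-]).

[back]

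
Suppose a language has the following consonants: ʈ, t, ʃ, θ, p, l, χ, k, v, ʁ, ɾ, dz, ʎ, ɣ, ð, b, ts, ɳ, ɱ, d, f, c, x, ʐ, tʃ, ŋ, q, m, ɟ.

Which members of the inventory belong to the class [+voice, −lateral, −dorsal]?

The [+voice] segments are /l, v, ʁ, ɾ, dz, ʎ, ɣ, ð, b, ɳ, ɱ, d, ʐ, ŋ, m, ɟ/.
Among these, [−lateral] gives /v, ʁ, ɾ, dz, ɣ, ð, b, ɳ, ɱ, d, ʐ, ŋ, m, ɟ/.
Then [−dorsal] leaves /v, ɾ, dz, ð, b, ɳ, ɱ, d, ʐ, m/.

v, ɾ, dz, ð, b, ɳ, ɱ, d, ʐ, m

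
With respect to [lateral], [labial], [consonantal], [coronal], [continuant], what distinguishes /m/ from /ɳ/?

[labial], [coronal]

The two segments share [-lateral], [+consonantal], [-continuant]. The only features from the list on which they differ: /m/ is [+labial] while /ɳ/ is [-labial]; /m/ is [-coronal] while /ɳ/ is [+coronal].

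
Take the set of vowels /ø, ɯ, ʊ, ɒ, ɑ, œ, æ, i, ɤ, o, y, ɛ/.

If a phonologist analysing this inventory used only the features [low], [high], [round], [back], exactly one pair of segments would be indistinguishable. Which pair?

On the given features, /ø/ and /œ/ have an identical profile: [−low], [−high], [+round], [−back]. No other two segments in the inventory coincide on all 4 features. (They do differ in [tense], which is not among the given features.)

ø, œ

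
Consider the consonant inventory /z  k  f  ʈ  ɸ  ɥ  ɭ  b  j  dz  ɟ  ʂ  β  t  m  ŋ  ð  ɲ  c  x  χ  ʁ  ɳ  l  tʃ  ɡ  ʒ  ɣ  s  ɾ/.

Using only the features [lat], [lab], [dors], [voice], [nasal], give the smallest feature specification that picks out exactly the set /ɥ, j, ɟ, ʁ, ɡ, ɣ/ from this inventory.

/ɥ, j, ɟ, ʁ, ɡ, ɣ/ are all [+voice], [−nasal], [+dorsal], and no other segment in the inventory matches all three values. Dropping any one of them over-generates: [−nasal, +dorsal] alone would also admit /k, c, x, χ/; [+voice, +dorsal] alone would also admit /ŋ, ɲ/; [+voice, −nasal] alone would also admit /z, ɭ, b, dz, …/. No other combination of two listed features picks out exactly this set either, so fewer than three features will not do.

[+voice, −nasal, +dors]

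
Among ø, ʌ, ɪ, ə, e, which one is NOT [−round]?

ø

/ʌ, e, ɪ, ə/ are all [−round]; /ø/ (mid front rounded tense vowel) is [+round].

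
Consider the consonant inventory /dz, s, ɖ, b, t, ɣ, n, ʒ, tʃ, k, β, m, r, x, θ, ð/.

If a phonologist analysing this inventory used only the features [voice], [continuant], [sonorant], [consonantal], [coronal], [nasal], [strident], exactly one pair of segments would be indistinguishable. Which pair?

β, ɣ

Both /β/ and /ɣ/ are [+voice], [+continuant], [−sonorant], [+consonantal], [−coronal], [−nasal], [−strident]. Since the list omits [labial] and [dorsal] — which do distinguish the voiced bilabial fricative from the voiced velar fricative — this pair collapses; all other pairs remain distinct.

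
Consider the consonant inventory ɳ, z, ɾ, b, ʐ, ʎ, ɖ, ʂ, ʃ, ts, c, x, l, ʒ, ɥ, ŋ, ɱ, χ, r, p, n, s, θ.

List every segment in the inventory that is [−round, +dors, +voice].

ʎ, ŋ

Eliminate segments failing any feature: /ɳ, z, ɾ, b, ʐ, ɖ, ʂ, ʃ, ts, l, ʒ, ɱ, r, p, n, s, θ/ are [−dorsal]; /c, x, χ/ are [−voice]; /ɥ/ is [+round]. The remaining /ʎ, ŋ/ satisfy [−round], [+dorsal], [+voice].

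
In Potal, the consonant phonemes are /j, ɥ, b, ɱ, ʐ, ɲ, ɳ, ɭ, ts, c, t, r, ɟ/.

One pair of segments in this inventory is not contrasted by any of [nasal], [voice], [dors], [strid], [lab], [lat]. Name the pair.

ɟ, j

Both /ɟ/ and /j/ are [−nasal], [+voice], [+dorsal], [−strident], [−labial], [−lateral]. Since the list omits [sonorant] and [continuant] — which do distinguish the voiced palatal stop from the palatal glide — this pair collapses; all other pairs remain distinct.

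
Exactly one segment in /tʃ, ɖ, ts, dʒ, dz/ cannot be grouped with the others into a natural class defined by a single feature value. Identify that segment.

ɖ

/tʃ, ts, dz, dʒ/ are all [+delayed release], but /ɖ/ (voiced retroflex stop) is [−delayed release]. No other single segment can be removed to leave a set sharing one feature value that the removed segment lacks, so /ɖ/ is the odd one out.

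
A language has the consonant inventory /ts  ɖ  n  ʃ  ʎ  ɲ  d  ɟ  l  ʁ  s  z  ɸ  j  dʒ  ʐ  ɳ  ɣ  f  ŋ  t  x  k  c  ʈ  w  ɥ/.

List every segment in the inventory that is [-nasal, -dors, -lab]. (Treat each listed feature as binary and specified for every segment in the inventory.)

ts, ɖ, ʃ, d, l, s, z, dʒ, ʐ, t, ʈ

Eliminate segments failing any feature: /n, ɲ, ɳ, ŋ/ are [+nasal]; /ʎ, ɟ, ʁ, j, ɣ, x, k, c, w, ɥ/ are [+dorsal]; /ɸ, f/ are [+labial]. The remaining /ts, ɖ, ʃ, d, l, s, z, dʒ, ʐ, t, ʈ/ satisfy [-nasal], [-dorsal], [-labial].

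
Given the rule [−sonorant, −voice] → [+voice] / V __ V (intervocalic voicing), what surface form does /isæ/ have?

/s/ satisfies [−sonorant, −voice] and sits in V __ V. The [+voice] counterpart of the voiceless alveolar fricative is /z/. Other segments in /isæ/ either fail the structural description or are not in the environment, so the surface form is [izæ].

[izæ]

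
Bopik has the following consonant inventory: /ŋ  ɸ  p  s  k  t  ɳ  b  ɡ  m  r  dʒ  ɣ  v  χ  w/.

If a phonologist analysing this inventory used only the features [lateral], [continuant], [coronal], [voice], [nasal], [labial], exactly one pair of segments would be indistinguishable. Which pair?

v, w

/v/ (voiced labiodental fricative) and /w/ (labial-velar glide) are both [−lateral], [+continuant], [−coronal], [+voice], [−nasal], [+labial], so none of the listed features separates them. (They do differ in [sonorant], [round] and [dorsal], which are not among the given features.) Every other pair in the inventory differs on at least one listed feature.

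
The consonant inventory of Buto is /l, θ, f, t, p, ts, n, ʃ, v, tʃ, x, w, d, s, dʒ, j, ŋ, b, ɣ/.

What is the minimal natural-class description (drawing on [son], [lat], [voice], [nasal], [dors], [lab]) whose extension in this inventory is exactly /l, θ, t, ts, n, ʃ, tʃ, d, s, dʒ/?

[-lab, -dors]

Every target segment is [-labial], [-dorsal]; each remaining inventory member fails at least one of these. Each conjunct is needed — [-dorsal] alone would also admit /f, p, v, b/; [-labial] alone would also admit /x, j, ŋ, ɣ/ — and no other single listed feature has exactly this extension, so two is the minimum.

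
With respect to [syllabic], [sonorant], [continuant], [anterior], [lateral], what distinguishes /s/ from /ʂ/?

[anterior]

/s/ (voiceless alveolar fricative) and /ʂ/ (voiceless retroflex fricative) agree on [−syllabic], [−sonorant], [+continuant], [−lateral]. They differ on [anterior] (/s/ [+], /ʂ/ [−]).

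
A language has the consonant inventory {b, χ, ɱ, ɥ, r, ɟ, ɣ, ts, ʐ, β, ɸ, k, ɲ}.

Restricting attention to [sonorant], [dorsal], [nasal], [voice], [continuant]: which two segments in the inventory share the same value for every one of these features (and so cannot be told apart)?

On the given features, /β/ and /ʐ/ have an identical profile: [−sonorant], [−dorsal], [−nasal], [+voice], [+continuant]. No other two segments in the inventory coincide on all 5 features. (They do differ in [strident], [labial] and [coronal], which are not among the given features.)

β, ʐ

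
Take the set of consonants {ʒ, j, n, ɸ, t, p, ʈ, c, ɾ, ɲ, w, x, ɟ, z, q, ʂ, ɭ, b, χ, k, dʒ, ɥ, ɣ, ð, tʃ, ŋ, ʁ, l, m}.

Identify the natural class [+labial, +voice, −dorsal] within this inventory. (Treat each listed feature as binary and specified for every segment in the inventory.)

The [+labial] segments are /ɸ, p, w, b, ɥ, m/.
Intersecting with [+voice] gives /w, b, ɥ, m/.
Intersecting with [−dorsal] leaves /b, m/.

b, m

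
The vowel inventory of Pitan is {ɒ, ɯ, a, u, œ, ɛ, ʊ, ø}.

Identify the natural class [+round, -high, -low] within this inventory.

œ, ø

Checking each segment against [+round], [-high], [-low]: /œ/ (mid front rounded lax vowel), /ø/ (mid front rounded tense vowel) satisfy every feature; every other segment in the inventory fails at least one.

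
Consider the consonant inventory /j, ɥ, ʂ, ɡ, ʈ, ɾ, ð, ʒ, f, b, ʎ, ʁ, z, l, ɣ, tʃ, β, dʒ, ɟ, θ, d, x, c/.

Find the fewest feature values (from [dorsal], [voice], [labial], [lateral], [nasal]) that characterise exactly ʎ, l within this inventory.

The target set is precisely the extension of [+lateral] in this inventory.

[+lateral]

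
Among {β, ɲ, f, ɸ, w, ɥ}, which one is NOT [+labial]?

/ɲ/ is the palatal nasal, which is [−labial]; the rest — /ɥ, f, w, ɸ, β/ — are [+labial].

ɲ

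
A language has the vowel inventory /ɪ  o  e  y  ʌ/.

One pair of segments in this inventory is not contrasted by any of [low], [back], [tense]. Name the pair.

/e/ (mid front unrounded tense vowel) and /y/ (high front rounded tense vowel) are both [-low], [-back], [+tense], so none of the listed features separates them. (They do differ in [labial], [round] and [high], which are not among the given features.) Every other pair in the inventory differs on at least one listed feature.

e, y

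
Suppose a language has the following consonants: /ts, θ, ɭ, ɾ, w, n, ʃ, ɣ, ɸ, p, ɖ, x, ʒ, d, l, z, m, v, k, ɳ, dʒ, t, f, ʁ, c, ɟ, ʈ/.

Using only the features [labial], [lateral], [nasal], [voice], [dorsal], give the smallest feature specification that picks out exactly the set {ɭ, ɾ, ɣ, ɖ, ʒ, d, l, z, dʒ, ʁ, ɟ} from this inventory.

/ɭ, ɾ, ɣ, ɖ, ʒ, d, l, z, dʒ, ʁ, ɟ/ are all [+voice], [-nasal], [-labial], and no other segment in the inventory matches all three values. Dropping any one of them over-generates: [-nasal, -labial] alone would also admit /ts, θ, ʃ, x, …/; [+voice, -labial] alone would also admit /n, ɳ/; [+voice, -nasal] alone would also admit /w, v/. No other combination of two listed features picks out exactly this set either, so fewer than three features will not do.

[+voice, -nasal, -labial]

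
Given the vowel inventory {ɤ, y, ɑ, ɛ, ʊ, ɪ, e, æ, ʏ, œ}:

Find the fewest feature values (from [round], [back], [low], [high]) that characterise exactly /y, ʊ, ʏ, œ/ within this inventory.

[+round]

Every target segment is [+round] and no other inventory member is, so one feature is enough.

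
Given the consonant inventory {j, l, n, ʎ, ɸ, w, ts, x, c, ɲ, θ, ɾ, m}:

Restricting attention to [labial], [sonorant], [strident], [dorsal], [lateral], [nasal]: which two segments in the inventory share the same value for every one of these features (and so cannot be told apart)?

/x/ (voiceless velar fricative) and /c/ (voiceless palatal stop) are both [-labial], [-sonorant], [-strident], [+dorsal], [-lateral], [-nasal], so none of the listed features separates them. (They do differ in [continuant] and [back], which are not among the given features.) Every other pair in the inventory differs on at least one listed feature.

x, c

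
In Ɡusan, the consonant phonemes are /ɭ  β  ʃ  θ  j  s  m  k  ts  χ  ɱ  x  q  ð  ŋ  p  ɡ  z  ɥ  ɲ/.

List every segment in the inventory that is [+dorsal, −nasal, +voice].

j, ɡ, ɥ

Checking each segment against [+dorsal], [−nasal], [+voice]: /j/ (palatal glide), /ɡ/ (voiced velar stop), /ɥ/ (labial-palatal glide) satisfy every feature; every other segment in the inventory fails at least one.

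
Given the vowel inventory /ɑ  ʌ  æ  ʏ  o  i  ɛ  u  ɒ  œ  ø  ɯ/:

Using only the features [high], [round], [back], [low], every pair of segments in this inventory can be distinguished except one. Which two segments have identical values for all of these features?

œ, ø

On the given features, /œ/ and /ø/ have an identical profile: [-high], [+round], [-back], [-low]. No other two segments in the inventory coincide on all 4 features. (They do differ in [tense], which is not among the given features.)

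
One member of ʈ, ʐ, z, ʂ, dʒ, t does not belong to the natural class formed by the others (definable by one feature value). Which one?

dʒ

The remaining segments after removing /dʒ/ share [-distributed]; /dʒ/ (voiced postalveolar affricate) is [+distributed]. For every other candidate removal, the leftover set fails to share any single feature value that the removed segment lacks.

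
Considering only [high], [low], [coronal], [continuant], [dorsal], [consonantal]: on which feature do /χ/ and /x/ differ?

[high]

/χ/ (voiceless uvular fricative) and /x/ (voiceless velar fricative) agree on [-low], [-coronal], [+continuant], [+dorsal], [+consonantal]. They differ on [high] (/χ/ [-], /x/ [+]).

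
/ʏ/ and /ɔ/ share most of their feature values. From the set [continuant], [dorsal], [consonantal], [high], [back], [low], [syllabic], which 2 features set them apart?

/ʏ/ (high front rounded lax vowel) and /ɔ/ (mid back rounded lax vowel) agree on [+continuant], [+dorsal], [−consonantal], [−low], [+syllabic]. They differ on [high] (/ʏ/ [+], /ɔ/ [−]), [back] (/ʏ/ [−], /ɔ/ [+]).

[high], [back]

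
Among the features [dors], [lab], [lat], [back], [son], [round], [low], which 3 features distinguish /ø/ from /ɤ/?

The two segments share [+dorsal], [-lateral], [+sonorant], [-low]. The only features from the list on which they differ: /ø/ is [+labial] while /ɤ/ is [-labial]; /ø/ is [+round] while /ɤ/ is [-round]; /ø/ is [-back] while /ɤ/ is [+back].

[labial], [round], [back]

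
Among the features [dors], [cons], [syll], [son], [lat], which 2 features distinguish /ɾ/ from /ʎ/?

[lateral], [dorsal]

/ɾ/ is the alveolar tap and /ʎ/ is the palatal lateral approximant. Both are [+consonantal], [−syllabic], [+sonorant]. /ɾ/ is [−lateral] while /ʎ/ is [+lateral]; /ɾ/ is [−dorsal] while /ʎ/ is [+dorsal], so the distinguishing features are [lateral], [dorsal].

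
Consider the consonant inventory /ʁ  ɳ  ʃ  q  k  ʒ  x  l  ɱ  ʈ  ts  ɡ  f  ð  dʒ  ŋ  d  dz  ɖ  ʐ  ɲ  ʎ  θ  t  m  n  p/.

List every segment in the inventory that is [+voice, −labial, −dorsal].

Among the inventory, the [+voice] segments are /ʁ, ɳ, ʒ, l, ɱ, ɡ, ð, dʒ, ŋ, d, dz, ɖ, ʐ, ɲ, ʎ, m, n/.
Among these, [−labial] gives /ʁ, ɳ, ʒ, l, ɡ, ð, dʒ, ŋ, d, dz, ɖ, ʐ, ɲ, ʎ, n/.
Within that set, [−dorsal] leaves /ɳ, ʒ, l, ð, dʒ, d, dz, ɖ, ʐ, n/.

ɳ, ʒ, l, ð, dʒ, d, dz, ɖ, ʐ, n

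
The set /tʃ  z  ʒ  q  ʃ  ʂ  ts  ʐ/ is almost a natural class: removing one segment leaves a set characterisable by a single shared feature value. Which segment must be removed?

q

/ʂ, tʃ, z, ts, ʐ, ʃ, ʒ/ are all [+strident], but /q/ (voiceless uvular stop) is [−strident]. No other single segment can be removed to leave a set sharing one feature value that the removed segment lacks, so /q/ is the odd one out.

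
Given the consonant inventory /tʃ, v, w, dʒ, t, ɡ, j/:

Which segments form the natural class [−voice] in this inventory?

tʃ, t

The [−voice] segments here are /tʃ, t/; the remaining /v, w, dʒ, ɡ, j/ are [+voice].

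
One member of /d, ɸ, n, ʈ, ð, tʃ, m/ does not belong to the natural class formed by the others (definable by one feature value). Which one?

The remaining segments after removing /tʃ/ share [-strident]; /tʃ/ (voiceless postalveolar affricate) is [+strident]. For every other candidate removal, the leftover set fails to share any single feature value that the removed segment lacks.

tʃ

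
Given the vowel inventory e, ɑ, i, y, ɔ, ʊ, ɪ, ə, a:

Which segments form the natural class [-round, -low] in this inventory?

First, the [-round] segments are /e, ɑ, i, ɪ, ə, a/.
Intersecting with [-low] leaves /e, i, ɪ, ə/.

e, i, ɪ, ə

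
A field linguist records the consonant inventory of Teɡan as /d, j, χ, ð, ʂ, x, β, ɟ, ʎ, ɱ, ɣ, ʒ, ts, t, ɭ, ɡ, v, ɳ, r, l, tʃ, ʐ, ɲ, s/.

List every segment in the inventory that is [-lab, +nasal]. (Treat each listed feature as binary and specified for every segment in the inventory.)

ɳ, ɲ

Checking each segment against [-labial], [+nasal]: /ɳ/ (retroflex nasal), /ɲ/ (palatal nasal) satisfy every feature; every other segment in the inventory fails at least one.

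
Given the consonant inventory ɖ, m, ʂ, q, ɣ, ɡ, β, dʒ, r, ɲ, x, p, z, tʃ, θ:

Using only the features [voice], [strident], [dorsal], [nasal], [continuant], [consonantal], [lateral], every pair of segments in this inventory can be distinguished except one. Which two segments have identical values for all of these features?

r, β

Both /r/ and /β/ are [+voice], [-strident], [-dorsal], [-nasal], [+continuant], [+consonantal], [-lateral]. Since the list omits [sonorant], [labial] and [coronal] — which do distinguish the alveolar trill from the voiced bilabial fricative — this pair collapses; all other pairs remain distinct.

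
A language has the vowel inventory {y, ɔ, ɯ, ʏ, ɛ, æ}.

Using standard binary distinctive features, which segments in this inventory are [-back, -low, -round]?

Checking each segment against [-back], [-low], [-round]: /ɛ/ (mid front unrounded lax vowel) satisfies every feature; every other segment in the inventory fails at least one.

ɛ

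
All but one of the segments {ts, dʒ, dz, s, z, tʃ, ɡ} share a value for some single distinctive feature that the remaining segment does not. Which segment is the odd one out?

[strident] (equivalently [coronal], [dorsal]) groups all but one: /z, s, ts, tʃ, dʒ, dz/ share [+strident] while /ɡ/ (voiced velar stop) alone is [-strident]. Removing any other segment would not leave a single-feature class that excludes it.

ɡ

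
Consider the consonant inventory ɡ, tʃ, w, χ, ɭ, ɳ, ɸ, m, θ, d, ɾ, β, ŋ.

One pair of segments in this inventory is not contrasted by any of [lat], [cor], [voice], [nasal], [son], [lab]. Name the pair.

/θ/ (voiceless dental fricative) and /tʃ/ (voiceless postalveolar affricate) are both [−lateral], [+coronal], [−voice], [−nasal], [−sonorant], [−labial], so none of the listed features separates them. (They do differ in [continuant], [strident] and [anterior], which are not among the given features.) Every other pair in the inventory differs on at least one listed feature.

θ, tʃ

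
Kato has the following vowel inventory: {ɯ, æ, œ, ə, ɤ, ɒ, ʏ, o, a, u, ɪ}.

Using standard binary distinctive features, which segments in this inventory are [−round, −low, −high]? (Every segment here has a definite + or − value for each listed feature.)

Checking each segment against [−round], [−low], [−high]: /ə/ (mid central vowel (schwa)), /ɤ/ (mid back unrounded tense vowel) satisfy every feature; every other segment in the inventory fails at least one.

ə, ɤ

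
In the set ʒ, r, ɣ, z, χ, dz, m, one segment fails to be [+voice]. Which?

χ

Every segment except /χ/ is [+voice]. /χ/ (voiceless uvular fricative) is [-voice], so it is the exception.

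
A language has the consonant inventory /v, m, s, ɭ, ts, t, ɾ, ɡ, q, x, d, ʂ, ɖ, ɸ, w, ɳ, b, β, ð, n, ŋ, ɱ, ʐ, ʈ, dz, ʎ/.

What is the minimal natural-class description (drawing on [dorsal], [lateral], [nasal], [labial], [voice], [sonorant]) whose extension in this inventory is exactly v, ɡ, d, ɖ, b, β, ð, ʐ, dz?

[−sonorant, +voice]

Every target segment is [−sonorant], [+voice]; each remaining inventory member fails at least one of these. Each conjunct is needed — [+voice] alone would also admit /m, ɭ, ɾ, w, …/; [−sonorant] alone would also admit /s, ts, t, q, …/ — and no other single listed feature has exactly this extension, so two is the minimum.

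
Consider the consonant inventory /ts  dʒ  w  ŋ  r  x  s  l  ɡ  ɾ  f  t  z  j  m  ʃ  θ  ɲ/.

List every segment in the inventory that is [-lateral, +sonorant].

Checking each segment against [-lateral], [+sonorant]: /w/ (labial-velar glide), /ŋ/ (velar nasal), /r/ (alveolar trill), /ɾ/ (alveolar tap), /j/ (palatal glide), /m/ (bilabial nasal), among others, satisfy every feature; every other segment in the inventory fails at least one.

w, ŋ, r, ɾ, j, m, ɲ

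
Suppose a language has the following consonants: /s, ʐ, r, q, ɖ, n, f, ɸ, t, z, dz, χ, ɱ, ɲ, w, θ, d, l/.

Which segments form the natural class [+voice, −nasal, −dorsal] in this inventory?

First, the [+voice] segments are /ʐ, r, ɖ, n, z, dz, ɱ, ɲ, w, d, l/.
Of those, [−nasal] gives /ʐ, r, ɖ, z, dz, w, d, l/.
Of those, [−dorsal] leaves /ʐ, r, ɖ, z, dz, d, l/.

ʐ, r, ɖ, z, dz, d, l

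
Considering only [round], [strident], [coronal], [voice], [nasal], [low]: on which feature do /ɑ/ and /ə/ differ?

[low]

/ɑ/ is the low back unrounded vowel and /ə/ is the mid central vowel (schwa). Both are [-round], [-strident], [-coronal], [+voice], [-nasal]. /ɑ/ is [+low] while /ə/ is [-low], so the distinguishing feature is [low].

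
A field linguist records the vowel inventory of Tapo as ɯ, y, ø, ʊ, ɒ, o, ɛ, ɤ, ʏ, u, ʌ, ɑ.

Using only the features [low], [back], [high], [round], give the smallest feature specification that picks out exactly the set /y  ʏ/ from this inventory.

The class [+high], [−back] has exactly /y, ʏ/ as its extension in this inventory. No smaller conjunction from the listed features achieves this: [−back] alone would also admit /ø, ɛ/; [+high] alone would also admit /ɯ, ʊ, u/; and checking the remaining single features turns up none with this extension.

[+high, −back]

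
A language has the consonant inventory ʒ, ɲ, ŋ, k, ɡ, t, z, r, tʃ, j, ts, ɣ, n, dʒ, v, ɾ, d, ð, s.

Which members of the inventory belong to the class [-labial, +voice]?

ʒ, ɲ, ŋ, ɡ, z, r, j, ɣ, n, dʒ, ɾ, d, ð

Checking each segment against [-labial], [+voice]: /ʒ/ (voiced postalveolar fricative), /ɲ/ (palatal nasal), /ŋ/ (velar nasal), /ɡ/ (voiced velar stop), /z/ (voiced alveolar fricative), /r/ (alveolar trill), among others, satisfy every feature; every other segment in the inventory fails at least one.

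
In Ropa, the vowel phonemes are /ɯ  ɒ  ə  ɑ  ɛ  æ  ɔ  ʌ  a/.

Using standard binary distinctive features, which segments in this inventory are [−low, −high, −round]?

Checking each segment against [−low], [−high], [−round]: /ə/ (mid central vowel (schwa)), /ɛ/ (mid front unrounded lax vowel), /ʌ/ (mid back unrounded lax vowel) satisfy every feature; every other segment in the inventory fails at least one.

ə, ɛ, ʌ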